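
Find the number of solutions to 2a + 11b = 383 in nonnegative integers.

gcd(11, 2):
  11 = 5*2 + 1
  2 = 2*1
so gcd(11, 2) = 1.
Back-substitute for Bézout coefficients:
  1 = 11 - 5*2
  ... = 2*(-5) + 11*(1)
Scale by 383: one solution is (-1915, 383). Reduce a mod 11: (10, 33).
General: a = 10 + 11t, b = 33 - 2t.
a ≥ 0 ⇒ t ≥ 0; b ≥ 0 ⇒ t ≤ 16. So t ∈ [0, 16]: 17 solutions.

17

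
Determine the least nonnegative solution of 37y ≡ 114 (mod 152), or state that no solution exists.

gcd(152, 37) = 1.
1 divides 114, so solutions exist.
By Bézout, 37·(37) + 152·(-9) = 1.
So 37·(37) ≡ 1 (mod 152); multiply by 114: y ≡ 4218 (mod 152).
Smallest nonnegative: y = 4218 mod 152 = 114.

114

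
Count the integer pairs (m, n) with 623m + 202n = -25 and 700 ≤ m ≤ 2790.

11

gcd(623, 202) = 1  (623 = 3·202 + 17, 202 = 11·17 + 15, 17 = 1·15 + 2, 15 = 7·2 + 1, 2 = 2·1).
Back-substituting, 623·(-95) + 202·(293) = 1.
Scale by -25: particular solution (2375, -7325); reduce m mod 202: (153, -472).
General solution: m = 153 + 202t, n = -472 - 623t for integer t.
700 ≤ 153 + 202t ≤ 2790 gives t ∈ [3, 13], which is 11 values.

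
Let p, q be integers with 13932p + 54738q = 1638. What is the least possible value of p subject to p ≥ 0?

2550

gcd(54738, 13932) = 18  (54738 = 3*13932 + 12942, 13932 = 1*12942 + 990, 12942 = 13*990 + 72, 990 = 13*72 + 54, 72 = 1*54 + 18, 54 = 3*18).
18 divides 1638, so solutions exist.
Back-substituting, 13932*(-774) + 54738*(197) = 18.
Scale by 1638/18 = 91: (p₀, q₀) = (-70434, 17927).
General solution: p = -70434 + 3041t, q = 17927 - 774t for integer t.
p ≥ 0: smallest is -70434 mod 3041 = 2550 (at t = 24), with q = -649.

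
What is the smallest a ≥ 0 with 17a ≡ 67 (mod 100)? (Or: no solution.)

gcd(100, 17):
  100 = 5×17 + 15
  17 = 1×15 + 2
  15 = 7×2 + 1
  2 = 2×1
so gcd(100, 17) = 1.
1 divides 67, so solutions exist.
Back-substitute for Bézout coefficients:
  1 = 15 - 7×2
  ... = 17×(-47) + 100×(8)
So 17×(-47) ≡ 1 (mod 100); multiply by 67: a ≡ -3149 (mod 100).
Smallest nonnegative: a = -3149 mod 100 = 51.

51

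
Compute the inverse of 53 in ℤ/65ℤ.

gcd(65, 53):
  65 = 1×53 + 12
  53 = 4×12 + 5
  12 = 2×5 + 2
  5 = 2×2 + 1
  2 = 2×1
so gcd(65, 53) = 1.
Back-substitute for Bézout coefficients:
  1 = 5 - 2×2
  ... = 53×(27) + 65×(-22)
So 53×27 ≡ 1 (mod 65), and 27 mod 65 = 27.

27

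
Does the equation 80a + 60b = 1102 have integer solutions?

gcd(80, 60) = 20.
20 does not divide 1102 (remainder 2), so no integer solutions.

no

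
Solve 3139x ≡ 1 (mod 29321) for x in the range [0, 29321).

23539

gcd(29321, 3139) = 1.
By Bézout, 3139*(-5782) + 29321*(619) = 1.
So 3139*-5782 ≡ 1 (mod 29321), and -5782 mod 29321 = 23539.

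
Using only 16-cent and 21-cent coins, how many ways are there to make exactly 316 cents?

1

Need nonnegative integers with 16j + 21k = 316.
gcd(16, 21) = 1, and 16·(4) + 21·(-3) = 1.
So (j₀, k₀) = (1264, -948); general j = 1264 + 21t, k = -948 - 16t.
j ≥ 0 ⇒ t ≥ -60; k ≥ 0 ⇒ t ≤ -60. That's 1 value of t.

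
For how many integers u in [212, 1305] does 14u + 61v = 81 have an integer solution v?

gcd(61, 14):
  61 = 4·14 + 5
  14 = 2·5 + 4
  5 = 1·4 + 1
  4 = 4·1
so gcd(61, 14) = 1.
Back-substitute for Bézout coefficients:
  1 = 5 - 1·4
  ... = 14·(-13) + 61·(3)
Scale by 81: particular solution (-1053, 243); reduce u mod 61: (45, -9).
General solution: u = 45 + 61t, v = -9 - 14t for integer t.
212 ≤ 45 + 61t ≤ 1305 gives t ∈ [3, 20], which is 18 values.

18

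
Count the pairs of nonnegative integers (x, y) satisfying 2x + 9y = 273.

gcd(9, 2):
  9 = 4·2 + 1
  2 = 2·1
so gcd(9, 2) = 1.
Back-substitute for Bézout coefficients:
  1 = 9 - 4·2
  ... = 2·(-4) + 9·(1)
Scale by 273: one solution is (-1092, 273). Reduce x mod 9: (6, 29).
General: x = 6 + 9t, y = 29 - 2t.
x ≥ 0 ⇒ t ≥ 0; y ≥ 0 ⇒ t ≤ 14. So t ∈ [0, 14]: 15 solutions.

15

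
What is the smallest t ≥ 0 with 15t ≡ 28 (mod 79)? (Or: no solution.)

44

gcd(79, 15) = 1  (79 = 5·15 + 4, 15 = 3·4 + 3, 4 = 1·3 + 1, 3 = 3·1).
1 divides 28, so solutions exist.
Back-substituting, 15·(-21) + 79·(4) = 1.
So 15·(-21) ≡ 1 (mod 79); multiply by 28: t ≡ -588 (mod 79).
Smallest nonnegative: t = -588 mod 79 = 44.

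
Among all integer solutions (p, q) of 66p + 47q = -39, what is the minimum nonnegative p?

40

gcd(66, 47) = 1.
1 divides -39, so solutions exist.
By Bézout, 66·(5) + 47·(-7) = 1.
Scale by -39/1 = -39: (p₀, q₀) = (-195, 273).
General solution: p = -195 + 47t, q = 273 - 66t for integer t.
p ≥ 0: smallest is -195 mod 47 = 40 (at t = 5), with q = -57.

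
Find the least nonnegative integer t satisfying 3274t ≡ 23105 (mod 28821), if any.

gcd(28821, 3274) = 1  (28821 = 8×3274 + 2629, 3274 = 1×2629 + 645, 2629 = 4×645 + 49, 645 = 13×49 + 8, 49 = 6×8 + 1, 8 = 8×1).
1 divides 23105, so solutions exist.
Back-substituting, 3274×(-3530) + 28821×(401) = 1.
So 3274×(-3530) ≡ 1 (mod 28821); multiply by 23105: t ≡ -81560650 (mod 28821).
Smallest nonnegative: t = -81560650 mod 28821 = 2780.

2780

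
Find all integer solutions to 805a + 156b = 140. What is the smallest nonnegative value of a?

gcd(805, 156) = 1  (805 = 5×156 + 25, 156 = 6×25 + 6, 25 = 4×6 + 1, 6 = 6×1).
1 divides 140, so solutions exist.
Back-substituting, 805×(25) + 156×(-129) = 1.
Scale by 140/1 = 140: (a₀, b₀) = (3500, -18060).
General solution: a = 3500 + 156t, b = -18060 - 805t for integer t.
a ≥ 0: smallest is 3500 mod 156 = 68 (at t = -22), with b = -350.

68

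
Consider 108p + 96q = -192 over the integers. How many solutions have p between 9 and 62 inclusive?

6

gcd(108, 96) = 12.
By Bézout, 108×(1) + 96×(-1) = 12.
Particular solution: (0, -2).
General solution: p = 0 + 8t, q = -2 - 9t for integer t.
9 ≤ 0 + 8t ≤ 62 gives t ∈ [2, 7], which is 6 values.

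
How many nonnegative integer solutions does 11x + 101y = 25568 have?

23

gcd(101, 11) = 1  (101 = 9*11 + 2, 11 = 5*2 + 1, 2 = 2*1).
Back-substituting, 11*(46) + 101*(-5) = 1.
Scale by 25568: one solution is (1176128, -127840). Reduce x mod 101: (84, 244).
General: x = 84 + 101t, y = 244 - 11t.
x ≥ 0 ⇒ t ≥ 0; y ≥ 0 ⇒ t ≤ 22. So t ∈ [0, 22]: 23 solutions.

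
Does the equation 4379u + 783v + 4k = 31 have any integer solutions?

gcd(4379, 783) = 29  (4379 = 5·783 + 464, 783 = 1·464 + 319, 464 = 1·319 + 145, 319 = 2·145 + 29, 145 = 5·29).
gcd(29, 4) = 1.
1 divides 31, so integer solutions exist.

yes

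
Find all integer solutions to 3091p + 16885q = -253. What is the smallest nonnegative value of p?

gcd(16885, 3091):
  16885 = 5·3091 + 1430
  3091 = 2·1430 + 231
  1430 = 6·231 + 44
  231 = 5·44 + 11
  44 = 4·11
so gcd(16885, 3091) = 11.
11 divides -253, so solutions exist.
Back-substitute for Bézout coefficients:
  11 = 231 - 5·44
  ... = 3091·(366) + 16885·(-67)
Scale by -253/11 = -23: (p₀, q₀) = (-8418, 1541).
General solution: p = -8418 + 1535t, q = 1541 - 281t for integer t.
p ≥ 0: smallest is -8418 mod 1535 = 792 (at t = 6), with q = -145.

792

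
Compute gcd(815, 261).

1

gcd(815, 261):
  815 = 3*261 + 32
  261 = 8*32 + 5
  32 = 6*5 + 2
  5 = 2*2 + 1
  2 = 2*1
so gcd(815, 261) = 1.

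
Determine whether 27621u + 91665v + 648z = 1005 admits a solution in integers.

no

gcd(91665, 27621) = 27.
gcd(27, 648) = 27.
27 does not divide 1005 (remainder 6), so no integer solutions.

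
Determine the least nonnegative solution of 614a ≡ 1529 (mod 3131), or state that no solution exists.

gcd(3131, 614) = 1.
1 divides 1529, so solutions exist.
By Bézout, 614×(-770) + 3131×(151) = 1.
So 614×(-770) ≡ 1 (mod 3131); multiply by 1529: a ≡ -1177330 (mod 3131).
Smallest nonnegative: a = -1177330 mod 3131 = 3057.

3057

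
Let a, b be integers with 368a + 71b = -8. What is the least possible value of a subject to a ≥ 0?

54

gcd(368, 71) = 1.
1 divides -8, so solutions exist.
By Bézout, 368·(11) + 71·(-57) = 1.
Scale by -8/1 = -8: (a₀, b₀) = (-88, 456).
General solution: a = -88 + 71t, b = 456 - 368t for integer t.
a ≥ 0: smallest is -88 mod 71 = 54 (at t = 2), with b = -280.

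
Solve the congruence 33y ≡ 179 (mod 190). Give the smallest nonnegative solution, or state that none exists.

gcd(190, 33):
  190 = 5·33 + 25
  33 = 1·25 + 8
  25 = 3·8 + 1
  8 = 8·1
so gcd(190, 33) = 1.
1 divides 179, so solutions exist.
Back-substitute for Bézout coefficients:
  1 = 25 - 3·8
  ... = 33·(-23) + 190·(4)
So 33·(-23) ≡ 1 (mod 190); multiply by 179: y ≡ -4117 (mod 190).
Smallest nonnegative: y = -4117 mod 190 = 63.

63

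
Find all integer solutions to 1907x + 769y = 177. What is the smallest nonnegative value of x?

63

gcd(1907, 769) = 1  (1907 = 2*769 + 369, 769 = 2*369 + 31, 369 = 11*31 + 28, 31 = 1*28 + 3, 28 = 9*3 + 1, 3 = 3*1).
1 divides 177, so solutions exist.
Back-substituting, 1907*(248) + 769*(-615) = 1.
Scale by 177/1 = 177: (x₀, y₀) = (43896, -108855).
General solution: x = 43896 + 769t, y = -108855 - 1907t for integer t.
x ≥ 0: smallest is 43896 mod 769 = 63 (at t = -57), with y = -156.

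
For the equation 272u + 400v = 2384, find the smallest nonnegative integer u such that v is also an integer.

22

gcd(400, 272):
  400 = 1×272 + 128
  272 = 2×128 + 16
  128 = 8×16
so gcd(400, 272) = 16.
16 divides 2384, so solutions exist.
Back-substitute for Bézout coefficients:
  16 = 272 - 2×128
  ... = 272×(3) + 400×(-2)
Scale by 2384/16 = 149: (u₀, v₀) = (447, -298).
General solution: u = 447 + 25t, v = -298 - 17t for integer t.
u ≥ 0: smallest is 447 mod 25 = 22 (at t = -17), with v = -9.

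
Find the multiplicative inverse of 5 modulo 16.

13

gcd(16, 5) = 1  (16 = 3×5 + 1, 5 = 5×1).
Back-substituting, 5×(-3) + 16×(1) = 1.
So 5×-3 ≡ 1 (mod 16), and -3 mod 16 = 13.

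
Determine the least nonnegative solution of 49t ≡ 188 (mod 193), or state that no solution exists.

gcd(193, 49) = 1  (193 = 3*49 + 46, 49 = 1*46 + 3, 46 = 15*3 + 1, 3 = 3*1).
1 divides 188, so solutions exist.
Back-substituting, 49*(-63) + 193*(16) = 1.
So 49*(-63) ≡ 1 (mod 193); multiply by 188: t ≡ -11844 (mod 193).
Smallest nonnegative: t = -11844 mod 193 = 122.

122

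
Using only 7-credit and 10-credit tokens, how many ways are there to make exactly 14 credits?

Need nonnegative integers with 7j + 10k = 14.
gcd(7, 10) = 1, and 7·(3) + 10·(-2) = 1.
So (j₀, k₀) = (42, -28); general j = 42 + 10t, k = -28 - 7t.
j ≥ 0 ⇒ t ≥ -4; k ≥ 0 ⇒ t ≤ -4. That's 1 value of t.

1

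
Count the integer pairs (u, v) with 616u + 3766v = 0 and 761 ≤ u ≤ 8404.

29

gcd(3766, 616) = 14.
By Bézout, 616×(-55) + 3766×(9) = 14.
Particular solution: (0, 0).
General solution: u = 0 + 269t, v = 0 - 44t for integer t.
761 ≤ 0 + 269t ≤ 8404 gives t ∈ [3, 31], which is 29 values.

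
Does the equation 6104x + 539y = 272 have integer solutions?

gcd(6104, 539) = 7.
7 does not divide 272 (remainder 6), so no integer solutions.

no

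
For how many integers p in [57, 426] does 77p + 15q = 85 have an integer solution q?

gcd(77, 15) = 1  (77 = 5×15 + 2, 15 = 7×2 + 1, 2 = 2×1).
Back-substituting, 77×(-7) + 15×(36) = 1.
Scale by 85: particular solution (-595, 3060); reduce p mod 15: (5, -20).
General solution: p = 5 + 15t, q = -20 - 77t for integer t.
57 ≤ 5 + 15t ≤ 426 gives t ∈ [4, 28], which is 25 values.

25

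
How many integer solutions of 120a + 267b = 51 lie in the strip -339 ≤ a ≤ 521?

9

gcd(267, 120) = 3  (267 = 2*120 + 27, 120 = 4*27 + 12, 27 = 2*12 + 3, 12 = 4*3).
Back-substituting, 120*(-20) + 267*(9) = 3.
Scale by 17: particular solution (-340, 153); reduce a mod 89: (16, -7).
General solution: a = 16 + 89t, b = -7 - 40t for integer t.
-339 ≤ 16 + 89t ≤ 521 gives t ∈ [-3, 5], which is 9 values.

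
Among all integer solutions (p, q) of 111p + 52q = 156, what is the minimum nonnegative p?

gcd(111, 52) = 1.
1 divides 156, so solutions exist.
By Bézout, 111·(15) + 52·(-32) = 1.
Scale by 156/1 = 156: (p₀, q₀) = (2340, -4992).
General solution: p = 2340 + 52t, q = -4992 - 111t for integer t.
p ≥ 0: smallest is 2340 mod 52 = 0 (at t = -45), with q = 3.

0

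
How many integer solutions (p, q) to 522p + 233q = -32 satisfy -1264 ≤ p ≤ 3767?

gcd(522, 233) = 1.
By Bézout, 522×(-104) + 233×(233) = 1.
Particular solution: (66, -148).
General solution: p = 66 + 233t, q = -148 - 522t for integer t.
-1264 ≤ 66 + 233t ≤ 3767 gives t ∈ [-5, 15], which is 21 values.

21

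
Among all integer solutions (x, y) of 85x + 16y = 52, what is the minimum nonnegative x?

gcd(85, 16) = 1.
1 divides 52, so solutions exist.
By Bézout, 85×(-3) + 16×(16) = 1.
Scale by 52/1 = 52: (x₀, y₀) = (-156, 832).
General solution: x = -156 + 16t, y = 832 - 85t for integer t.
x ≥ 0: smallest is -156 mod 16 = 4 (at t = 10), with y = -18.

4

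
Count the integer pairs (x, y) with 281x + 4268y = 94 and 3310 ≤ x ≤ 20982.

4

gcd(4268, 281) = 1  (4268 = 15·281 + 53, 281 = 5·53 + 16, 53 = 3·16 + 5, 16 = 3·5 + 1, 5 = 5·1).
Back-substituting, 281·(805) + 4268·(-53) = 1.
Scale by 94: particular solution (75670, -4982); reduce x mod 4268: (3114, -205).
General solution: x = 3114 + 4268t, y = -205 - 281t for integer t.
3310 ≤ 3114 + 4268t ≤ 20982 gives t ∈ [1, 4], which is 4 values.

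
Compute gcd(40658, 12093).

gcd(40658, 12093):
  40658 = 3*12093 + 4379
  12093 = 2*4379 + 3335
  4379 = 1*3335 + 1044
  3335 = 3*1044 + 203
  1044 = 5*203 + 29
  203 = 7*29
so gcd(40658, 12093) = 29.

29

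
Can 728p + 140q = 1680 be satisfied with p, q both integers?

gcd(728, 140) = 28  (728 = 5*140 + 28, 140 = 5*28).
28 divides 1680, so integer solutions exist.

yes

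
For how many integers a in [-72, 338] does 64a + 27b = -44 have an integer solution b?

15

gcd(64, 27) = 1.
By Bézout, 64*(-8) + 27*(19) = 1.
Particular solution: (1, -4).
General solution: a = 1 + 27t, b = -4 - 64t for integer t.
-72 ≤ 1 + 27t ≤ 338 gives t ∈ [-2, 12], which is 15 values.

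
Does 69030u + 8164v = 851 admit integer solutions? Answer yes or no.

gcd(69030, 8164) = 26.
26 does not divide 851 (remainder 19), so no integer solutions.

no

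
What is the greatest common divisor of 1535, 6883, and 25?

gcd(6883, 1535) = 1.
gcd(1, 25) = 1.

1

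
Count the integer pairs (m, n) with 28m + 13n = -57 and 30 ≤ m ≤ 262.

gcd(28, 13) = 1  (28 = 2·13 + 2, 13 = 6·2 + 1, 2 = 2·1).
Back-substituting, 28·(-6) + 13·(13) = 1.
Scale by -57: particular solution (342, -741); reduce m mod 13: (4, -13).
General solution: m = 4 + 13t, n = -13 - 28t for integer t.
30 ≤ 4 + 13t ≤ 262 gives t ∈ [2, 19], which is 18 values.

18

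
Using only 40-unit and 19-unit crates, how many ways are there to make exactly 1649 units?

Need nonnegative integers with 40j + 19k = 1649.
gcd(40, 19) = 1, and 40·(-9) + 19·(19) = 1.
So (j₀, k₀) = (-14841, 31331); general j = -14841 + 19t, k = 31331 - 40t.
j ≥ 0 ⇒ t ≥ 782; k ≥ 0 ⇒ t ≤ 783. That's 2 values of t.

2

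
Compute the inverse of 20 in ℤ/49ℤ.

gcd(49, 20):
  49 = 2·20 + 9
  20 = 2·9 + 2
  9 = 4·2 + 1
  2 = 2·1
so gcd(49, 20) = 1.
Back-substitute for Bézout coefficients:
  1 = 9 - 4·2
  ... = 20·(-22) + 49·(9)
So 20·-22 ≡ 1 (mod 49), and -22 mod 49 = 27.

27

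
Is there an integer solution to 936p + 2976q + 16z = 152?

yes

gcd(2976, 936):
  2976 = 3·936 + 168
  936 = 5·168 + 96
  168 = 1·96 + 72
  96 = 1·72 + 24
  72 = 3·24
so gcd(2976, 936) = 24.
gcd(24, 16) = 8.
8 divides 152, so integer solutions exist.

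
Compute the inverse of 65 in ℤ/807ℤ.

149

gcd(807, 65) = 1  (807 = 12×65 + 27, 65 = 2×27 + 11, 27 = 2×11 + 5, 11 = 2×5 + 1, 5 = 5×1).
Back-substituting, 65×(149) + 807×(-12) = 1.
So 65×149 ≡ 1 (mod 807), and 149 mod 807 = 149.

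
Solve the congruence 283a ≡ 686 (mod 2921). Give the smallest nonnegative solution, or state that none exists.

gcd(2921, 283) = 1  (2921 = 10·283 + 91, 283 = 3·91 + 10, 91 = 9·10 + 1, 10 = 10·1).
1 divides 686, so solutions exist.
Back-substituting, 283·(-289) + 2921·(28) = 1.
So 283·(-289) ≡ 1 (mod 2921); multiply by 686: a ≡ -198254 (mod 2921).
Smallest nonnegative: a = -198254 mod 2921 = 374.

374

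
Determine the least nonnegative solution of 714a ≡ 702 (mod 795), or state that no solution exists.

gcd(795, 714):
  795 = 1×714 + 81
  714 = 8×81 + 66
  81 = 1×66 + 15
  66 = 4×15 + 6
  15 = 2×6 + 3
  6 = 2×3
so gcd(795, 714) = 3.
3 divides 702, so solutions exist.
Back-substitute for Bézout coefficients:
  3 = 15 - 2×6
  ... = 714×(-108) + 795×(97)
So 714×(-108) ≡ 3 (mod 795); multiply by 234: a ≡ -25272 (mod 265).
Smallest nonnegative: a = -25272 mod 265 = 168.

168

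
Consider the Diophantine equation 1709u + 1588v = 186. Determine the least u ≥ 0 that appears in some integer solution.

gcd(1709, 1588):
  1709 = 1·1588 + 121
  1588 = 13·121 + 15
  121 = 8·15 + 1
  15 = 15·1
so gcd(1709, 1588) = 1.
1 divides 186, so solutions exist.
Back-substitute for Bézout coefficients:
  1 = 121 - 8·15
  ... = 1709·(105) + 1588·(-113)
Scale by 186/1 = 186: (u₀, v₀) = (19530, -21018).
General solution: u = 19530 + 1588t, v = -21018 - 1709t for integer t.
u ≥ 0: smallest is 19530 mod 1588 = 474 (at t = -12), with v = -510.

474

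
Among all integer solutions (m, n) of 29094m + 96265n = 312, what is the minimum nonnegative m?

4983

gcd(96265, 29094) = 13  (96265 = 3·29094 + 8983, 29094 = 3·8983 + 2145, 8983 = 4·2145 + 403, 2145 = 5·403 + 130, 403 = 3·130 + 13, 130 = 10·13).
13 divides 312, so solutions exist.
Back-substituting, 29094·(-718) + 96265·(217) = 13.
Scale by 312/13 = 24: (m₀, n₀) = (-17232, 5208).
General solution: m = -17232 + 7405t, n = 5208 - 2238t for integer t.
m ≥ 0: smallest is -17232 mod 7405 = 4983 (at t = 3), with n = -1506.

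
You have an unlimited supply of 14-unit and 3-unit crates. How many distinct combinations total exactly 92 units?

Need nonnegative integers with 14j + 3k = 92.
gcd(14, 3) = 1, and 14·(-1) + 3·(5) = 1.
So (j₀, k₀) = (-92, 460); general j = -92 + 3t, k = 460 - 14t.
j ≥ 0 ⇒ t ≥ 31; k ≥ 0 ⇒ t ≤ 32. That's 2 values of t.

2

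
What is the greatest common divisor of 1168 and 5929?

1

gcd(5929, 1168):
  5929 = 5*1168 + 89
  1168 = 13*89 + 11
  89 = 8*11 + 1
  11 = 11*1
so gcd(5929, 1168) = 1.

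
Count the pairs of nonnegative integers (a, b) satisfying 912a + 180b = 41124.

gcd(912, 180) = 12  (912 = 5·180 + 12, 180 = 15·12).
Back-substituting, 912·(1) + 180·(-5) = 12.
Scale by 3427: one solution is (3427, -17135). Reduce a mod 15: (7, 193).
General: a = 7 + 15t, b = 193 - 76t.
a ≥ 0 ⇒ t ≥ 0; b ≥ 0 ⇒ t ≤ 2. So t ∈ [0, 2]: 3 solutions.

3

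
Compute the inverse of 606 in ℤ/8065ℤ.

5736

gcd(8065, 606) = 1  (8065 = 13·606 + 187, 606 = 3·187 + 45, 187 = 4·45 + 7, 45 = 6·7 + 3, 7 = 2·3 + 1, 3 = 3·1).
Back-substituting, 606·(-2329) + 8065·(175) = 1.
So 606·-2329 ≡ 1 (mod 8065), and -2329 mod 8065 = 5736.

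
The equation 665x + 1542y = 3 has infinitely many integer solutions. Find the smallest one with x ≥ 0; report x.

gcd(1542, 665):
  1542 = 2×665 + 212
  665 = 3×212 + 29
  212 = 7×29 + 9
  29 = 3×9 + 2
  9 = 4×2 + 1
  2 = 2×1
so gcd(1542, 665) = 1.
1 divides 3, so solutions exist.
Back-substitute for Bézout coefficients:
  1 = 9 - 4×2
  ... = 665×(-691) + 1542×(298)
Scale by 3/1 = 3: (x₀, y₀) = (-2073, 894).
General solution: x = -2073 + 1542t, y = 894 - 665t for integer t.
x ≥ 0: smallest is -2073 mod 1542 = 1011 (at t = 2), with y = -436.

1011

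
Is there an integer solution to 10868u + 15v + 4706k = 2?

yes

gcd(10868, 15) = 1  (10868 = 724·15 + 8, 15 = 1·8 + 7, 8 = 1·7 + 1, 7 = 7·1).
gcd(1, 4706) = 1.
1 divides 2, so integer solutions exist.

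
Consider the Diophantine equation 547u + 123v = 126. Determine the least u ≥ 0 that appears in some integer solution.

gcd(547, 123):
  547 = 4*123 + 55
  123 = 2*55 + 13
  55 = 4*13 + 3
  13 = 4*3 + 1
  3 = 3*1
so gcd(547, 123) = 1.
1 divides 126, so solutions exist.
Back-substitute for Bézout coefficients:
  1 = 13 - 4*3
  ... = 547*(-38) + 123*(169)
Scale by 126/1 = 126: (u₀, v₀) = (-4788, 21294).
General solution: u = -4788 + 123t, v = 21294 - 547t for integer t.
u ≥ 0: smallest is -4788 mod 123 = 9 (at t = 39), with v = -39.

9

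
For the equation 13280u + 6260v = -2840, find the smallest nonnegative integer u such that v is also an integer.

161

gcd(13280, 6260):
  13280 = 2·6260 + 760
  6260 = 8·760 + 180
  760 = 4·180 + 40
  180 = 4·40 + 20
  40 = 2·20
so gcd(13280, 6260) = 20.
20 divides -2840, so solutions exist.
Back-substitute for Bézout coefficients:
  20 = 180 - 4·40
  ... = 13280·(-140) + 6260·(297)
Scale by -2840/20 = -142: (u₀, v₀) = (19880, -42174).
General solution: u = 19880 + 313t, v = -42174 - 664t for integer t.
u ≥ 0: smallest is 19880 mod 313 = 161 (at t = -63), with v = -342.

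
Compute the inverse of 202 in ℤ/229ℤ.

212

gcd(229, 202):
  229 = 1*202 + 27
  202 = 7*27 + 13
  27 = 2*13 + 1
  13 = 13*1
so gcd(229, 202) = 1.
Back-substitute for Bézout coefficients:
  1 = 27 - 2*13
  ... = 202*(-17) + 229*(15)
So 202*-17 ≡ 1 (mod 229), and -17 mod 229 = 212.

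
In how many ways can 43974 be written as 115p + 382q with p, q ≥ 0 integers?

gcd(382, 115):
  382 = 3×115 + 37
  115 = 3×37 + 4
  37 = 9×4 + 1
  4 = 4×1
so gcd(382, 115) = 1.
Back-substitute for Bézout coefficients:
  1 = 37 - 9×4
  ... = 115×(-93) + 382×(28)
Scale by 43974: one solution is (-4089582, 1231272). Reduce p mod 382: (110, 82).
General: p = 110 + 382t, q = 82 - 115t.
p ≥ 0 ⇒ t ≥ 0; q ≥ 0 ⇒ t ≤ 0. So t ∈ [0, 0]: 1 solution.

1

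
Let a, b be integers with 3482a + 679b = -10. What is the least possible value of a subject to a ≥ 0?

195

gcd(3482, 679):
  3482 = 5×679 + 87
  679 = 7×87 + 70
  87 = 1×70 + 17
  70 = 4×17 + 2
  17 = 8×2 + 1
  2 = 2×1
so gcd(3482, 679) = 1.
1 divides -10, so solutions exist.
Back-substitute for Bézout coefficients:
  1 = 17 - 8×2
  ... = 3482×(320) + 679×(-1641)
Scale by -10/1 = -10: (a₀, b₀) = (-3200, 16410).
General solution: a = -3200 + 679t, b = 16410 - 3482t for integer t.
a ≥ 0: smallest is -3200 mod 679 = 195 (at t = 5), with b = -1000.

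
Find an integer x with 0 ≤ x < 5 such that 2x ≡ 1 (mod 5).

gcd(5, 2) = 1.
By Bézout, 2·(-2) + 5·(1) = 1.
So 2·-2 ≡ 1 (mod 5), and -2 mod 5 = 3.

3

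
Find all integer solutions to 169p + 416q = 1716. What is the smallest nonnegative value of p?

gcd(416, 169):
  416 = 2×169 + 78
  169 = 2×78 + 13
  78 = 6×13
so gcd(416, 169) = 13.
13 divides 1716, so solutions exist.
Back-substitute for Bézout coefficients:
  13 = 169 - 2×78
  ... = 169×(5) + 416×(-2)
Scale by 1716/13 = 132: (p₀, q₀) = (660, -264).
General solution: p = 660 + 32t, q = -264 - 13t for integer t.
p ≥ 0: smallest is 660 mod 32 = 20 (at t = -20), with q = -4.

20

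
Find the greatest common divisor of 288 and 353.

gcd(353, 288):
  353 = 1×288 + 65
  288 = 4×65 + 28
  65 = 2×28 + 9
  28 = 3×9 + 1
  9 = 9×1
so gcd(353, 288) = 1.

1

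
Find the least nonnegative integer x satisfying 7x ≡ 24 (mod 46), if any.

10

gcd(46, 7) = 1  (46 = 6×7 + 4, 7 = 1×4 + 3, 4 = 1×3 + 1, 3 = 3×1).
1 divides 24, so solutions exist.
Back-substituting, 7×(-13) + 46×(2) = 1.
So 7×(-13) ≡ 1 (mod 46); multiply by 24: x ≡ -312 (mod 46).
Smallest nonnegative: x = -312 mod 46 = 10.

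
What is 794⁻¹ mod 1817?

gcd(1817, 794) = 1  (1817 = 2*794 + 229, 794 = 3*229 + 107, 229 = 2*107 + 15, 107 = 7*15 + 2, 15 = 7*2 + 1, 2 = 2*1).
Back-substituting, 794*(-849) + 1817*(371) = 1.
So 794*-849 ≡ 1 (mod 1817), and -849 mod 1817 = 968.

968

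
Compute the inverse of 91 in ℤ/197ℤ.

gcd(197, 91):
  197 = 2×91 + 15
  91 = 6×15 + 1
  15 = 15×1
so gcd(197, 91) = 1.
Back-substitute for Bézout coefficients:
  1 = 91 - 6×15
  ... = 91×(13) + 197×(-6)
So 91×13 ≡ 1 (mod 197), and 13 mod 197 = 13.

13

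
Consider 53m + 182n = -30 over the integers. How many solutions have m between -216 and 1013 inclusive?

gcd(182, 53) = 1  (182 = 3*53 + 23, 53 = 2*23 + 7, 23 = 3*7 + 2, 7 = 3*2 + 1, 2 = 2*1).
Back-substituting, 53*(79) + 182*(-23) = 1.
Scale by -30: particular solution (-2370, 690); reduce m mod 182: (178, -52).
General solution: m = 178 + 182t, n = -52 - 53t for integer t.
-216 ≤ 178 + 182t ≤ 1013 gives t ∈ [-2, 4], which is 7 values.

7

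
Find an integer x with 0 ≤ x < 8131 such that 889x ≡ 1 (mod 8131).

gcd(8131, 889) = 1.
By Bézout, 889·(-1939) + 8131·(212) = 1.
So 889·-1939 ≡ 1 (mod 8131), and -1939 mod 8131 = 6192.

6192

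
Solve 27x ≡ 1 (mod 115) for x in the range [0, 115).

gcd(115, 27):
  115 = 4×27 + 7
  27 = 3×7 + 6
  7 = 1×6 + 1
  6 = 6×1
so gcd(115, 27) = 1.
Back-substitute for Bézout coefficients:
  1 = 7 - 1×6
  ... = 27×(-17) + 115×(4)
So 27×-17 ≡ 1 (mod 115), and -17 mod 115 = 98.

98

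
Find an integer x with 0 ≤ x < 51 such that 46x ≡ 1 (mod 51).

gcd(51, 46) = 1  (51 = 1*46 + 5, 46 = 9*5 + 1, 5 = 5*1).
Back-substituting, 46*(10) + 51*(-9) = 1.
So 46*10 ≡ 1 (mod 51), and 10 mod 51 = 10.

10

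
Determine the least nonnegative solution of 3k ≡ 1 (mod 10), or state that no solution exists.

gcd(10, 3):
  10 = 3×3 + 1
  3 = 3×1
so gcd(10, 3) = 1.
1 divides 1, so solutions exist.
Back-substitute for Bézout coefficients:
  1 = 10 - 3×3
  ... = 3×(-3) + 10×(1)
So 3×(-3) ≡ 1 (mod 10); multiply by 1: k ≡ -3 (mod 10).
Smallest nonnegative: k = -3 mod 10 = 7.

7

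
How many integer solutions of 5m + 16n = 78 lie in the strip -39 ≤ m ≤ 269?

gcd(16, 5) = 1.
By Bézout, 5×(-3) + 16×(1) = 1.
Particular solution: (6, 3).
General solution: m = 6 + 16t, n = 3 - 5t for integer t.
-39 ≤ 6 + 16t ≤ 269 gives t ∈ [-2, 16], which is 19 values.

19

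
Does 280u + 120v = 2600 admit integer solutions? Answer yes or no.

gcd(280, 120) = 40.
40 divides 2600, so integer solutions exist.

yes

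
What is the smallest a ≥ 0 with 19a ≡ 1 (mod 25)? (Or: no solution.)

4

gcd(25, 19) = 1  (25 = 1×19 + 6, 19 = 3×6 + 1, 6 = 6×1).
1 divides 1, so solutions exist.
Back-substituting, 19×(4) + 25×(-3) = 1.
So 19×(4) ≡ 1 (mod 25); multiply by 1: a ≡ 4 (mod 25).
Smallest nonnegative: a = 4 mod 25 = 4.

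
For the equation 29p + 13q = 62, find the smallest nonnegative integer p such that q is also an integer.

12

gcd(29, 13) = 1.
1 divides 62, so solutions exist.
By Bézout, 29·(-4) + 13·(9) = 1.
Scale by 62/1 = 62: (p₀, q₀) = (-248, 558).
General solution: p = -248 + 13t, q = 558 - 29t for integer t.
p ≥ 0: smallest is -248 mod 13 = 12 (at t = 20), with q = -22.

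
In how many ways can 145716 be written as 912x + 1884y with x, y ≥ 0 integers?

1

gcd(1884, 912):
  1884 = 2*912 + 60
  912 = 15*60 + 12
  60 = 5*12
so gcd(1884, 912) = 12.
Back-substitute for Bézout coefficients:
  12 = 912 - 15*60
  ... = 912*(31) + 1884*(-15)
Scale by 12143: one solution is (376433, -182145). Reduce x mod 157: (104, 27).
General: x = 104 + 157t, y = 27 - 76t.
x ≥ 0 ⇒ t ≥ 0; y ≥ 0 ⇒ t ≤ 0. So t ∈ [0, 0]: 1 solution.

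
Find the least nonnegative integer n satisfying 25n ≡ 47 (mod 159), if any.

110

gcd(159, 25) = 1.
1 divides 47, so solutions exist.
By Bézout, 25·(70) + 159·(-11) = 1.
So 25·(70) ≡ 1 (mod 159); multiply by 47: n ≡ 3290 (mod 159).
Smallest nonnegative: n = 3290 mod 159 = 110.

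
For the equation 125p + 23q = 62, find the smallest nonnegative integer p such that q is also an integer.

gcd(125, 23) = 1  (125 = 5·23 + 10, 23 = 2·10 + 3, 10 = 3·3 + 1, 3 = 3·1).
1 divides 62, so solutions exist.
Back-substituting, 125·(7) + 23·(-38) = 1.
Scale by 62/1 = 62: (p₀, q₀) = (434, -2356).
General solution: p = 434 + 23t, q = -2356 - 125t for integer t.
p ≥ 0: smallest is 434 mod 23 = 20 (at t = -18), with q = -106.

20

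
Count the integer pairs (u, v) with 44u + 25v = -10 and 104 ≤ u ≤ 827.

29

gcd(44, 25):
  44 = 1×25 + 19
  25 = 1×19 + 6
  19 = 3×6 + 1
  6 = 6×1
so gcd(44, 25) = 1.
Back-substitute for Bézout coefficients:
  1 = 19 - 3×6
  ... = 44×(4) + 25×(-7)
Scale by -10: particular solution (-40, 70); reduce u mod 25: (10, -18).
General solution: u = 10 + 25t, v = -18 - 44t for integer t.
104 ≤ 10 + 25t ≤ 827 gives t ∈ [4, 32], which is 29 values.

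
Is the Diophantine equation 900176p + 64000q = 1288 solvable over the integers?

gcd(900176, 64000):
  900176 = 14×64000 + 4176
  64000 = 15×4176 + 1360
  4176 = 3×1360 + 96
  1360 = 14×96 + 16
  96 = 6×16
so gcd(900176, 64000) = 16.
16 does not divide 1288 (remainder 8), so no integer solutions.

no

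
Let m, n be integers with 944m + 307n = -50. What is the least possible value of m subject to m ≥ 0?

158

gcd(944, 307) = 1  (944 = 3×307 + 23, 307 = 13×23 + 8, 23 = 2×8 + 7, 8 = 1×7 + 1, 7 = 7×1).
1 divides -50, so solutions exist.
Back-substituting, 944×(-40) + 307×(123) = 1.
Scale by -50/1 = -50: (m₀, n₀) = (2000, -6150).
General solution: m = 2000 + 307t, n = -6150 - 944t for integer t.
m ≥ 0: smallest is 2000 mod 307 = 158 (at t = -6), with n = -486.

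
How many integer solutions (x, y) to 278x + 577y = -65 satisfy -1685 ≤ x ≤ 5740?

13

gcd(577, 278) = 1.
By Bézout, 278×(-110) + 577×(53) = 1.
Particular solution: (226, -109).
General solution: x = 226 + 577t, y = -109 - 278t for integer t.
-1685 ≤ 226 + 577t ≤ 5740 gives t ∈ [-3, 9], which is 13 values.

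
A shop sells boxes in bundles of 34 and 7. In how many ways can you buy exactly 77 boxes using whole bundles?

Need nonnegative integers with 34j + 7k = 77.
gcd(34, 7) = 1, and 34·(-1) + 7·(5) = 1.
So (j₀, k₀) = (-77, 385); general j = -77 + 7t, k = 385 - 34t.
j ≥ 0 ⇒ t ≥ 11; k ≥ 0 ⇒ t ≤ 11. That's 1 value of t.

1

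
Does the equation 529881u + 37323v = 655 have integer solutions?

gcd(529881, 37323):
  529881 = 14*37323 + 7359
  37323 = 5*7359 + 528
  7359 = 13*528 + 495
  528 = 1*495 + 33
  495 = 15*33
so gcd(529881, 37323) = 33.
33 does not divide 655 (remainder 28), so no integer solutions.

no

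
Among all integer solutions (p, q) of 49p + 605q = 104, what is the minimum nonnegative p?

496

gcd(605, 49):
  605 = 12·49 + 17
  49 = 2·17 + 15
  17 = 1·15 + 2
  15 = 7·2 + 1
  2 = 2·1
so gcd(605, 49) = 1.
1 divides 104, so solutions exist.
Back-substitute for Bézout coefficients:
  1 = 15 - 7·2
  ... = 49·(284) + 605·(-23)
Scale by 104/1 = 104: (p₀, q₀) = (29536, -2392).
General solution: p = 29536 + 605t, q = -2392 - 49t for integer t.
p ≥ 0: smallest is 29536 mod 605 = 496 (at t = -48), with q = -40.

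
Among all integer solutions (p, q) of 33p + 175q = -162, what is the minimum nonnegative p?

gcd(175, 33):
  175 = 5×33 + 10
  33 = 3×10 + 3
  10 = 3×3 + 1
  3 = 3×1
so gcd(175, 33) = 1.
1 divides -162, so solutions exist.
Back-substitute for Bézout coefficients:
  1 = 10 - 3×3
  ... = 33×(-53) + 175×(10)
Scale by -162/1 = -162: (p₀, q₀) = (8586, -1620).
General solution: p = 8586 + 175t, q = -1620 - 33t for integer t.
p ≥ 0: smallest is 8586 mod 175 = 11 (at t = -49), with q = -3.

11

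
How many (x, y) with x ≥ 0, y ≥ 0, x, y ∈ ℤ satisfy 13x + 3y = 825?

22

gcd(13, 3):
  13 = 4·3 + 1
  3 = 3·1
so gcd(13, 3) = 1.
Back-substitute for Bézout coefficients:
  1 = 13 - 4·3
  ... = 13·(1) + 3·(-4)
Scale by 825: one solution is (825, -3300). Reduce x mod 3: (0, 275).
General: x = 0 + 3t, y = 275 - 13t.
x ≥ 0 ⇒ t ≥ 0; y ≥ 0 ⇒ t ≤ 21. So t ∈ [0, 21]: 22 solutions.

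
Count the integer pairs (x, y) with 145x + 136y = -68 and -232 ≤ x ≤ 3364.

27

gcd(145, 136):
  145 = 1×136 + 9
  136 = 15×9 + 1
  9 = 9×1
so gcd(145, 136) = 1.
Back-substitute for Bézout coefficients:
  1 = 136 - 15×9
  ... = 145×(-15) + 136×(16)
Scale by -68: particular solution (1020, -1088); reduce x mod 136: (68, -73).
General solution: x = 68 + 136t, y = -73 - 145t for integer t.
-232 ≤ 68 + 136t ≤ 3364 gives t ∈ [-2, 24], which is 27 values.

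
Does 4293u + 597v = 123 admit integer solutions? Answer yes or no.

yes

gcd(4293, 597):
  4293 = 7×597 + 114
  597 = 5×114 + 27
  114 = 4×27 + 6
  27 = 4×6 + 3
  6 = 2×3
so gcd(4293, 597) = 3.
3 divides 123, so integer solutions exist.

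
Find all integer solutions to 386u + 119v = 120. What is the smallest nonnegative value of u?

gcd(386, 119):
  386 = 3×119 + 29
  119 = 4×29 + 3
  29 = 9×3 + 2
  3 = 1×2 + 1
  2 = 2×1
so gcd(386, 119) = 1.
1 divides 120, so solutions exist.
Back-substitute for Bézout coefficients:
  1 = 3 - 1×2
  ... = 386×(-41) + 119×(133)
Scale by 120/1 = 120: (u₀, v₀) = (-4920, 15960).
General solution: u = -4920 + 119t, v = 15960 - 386t for integer t.
u ≥ 0: smallest is -4920 mod 119 = 78 (at t = 42), with v = -252.

78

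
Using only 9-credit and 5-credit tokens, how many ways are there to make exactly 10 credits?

1

Need nonnegative integers with 9j + 5k = 10.
gcd(9, 5) = 1, and 9·(-1) + 5·(2) = 1.
So (j₀, k₀) = (-10, 20); general j = -10 + 5t, k = 20 - 9t.
j ≥ 0 ⇒ t ≥ 2; k ≥ 0 ⇒ t ≤ 2. That's 1 value of t.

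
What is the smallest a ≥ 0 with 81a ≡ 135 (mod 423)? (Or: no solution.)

33

gcd(423, 81) = 9  (423 = 5*81 + 18, 81 = 4*18 + 9, 18 = 2*9).
9 divides 135, so solutions exist.
Back-substituting, 81*(21) + 423*(-4) = 9.
So 81*(21) ≡ 9 (mod 423); multiply by 15: a ≡ 315 (mod 47).
Smallest nonnegative: a = 315 mod 47 = 33.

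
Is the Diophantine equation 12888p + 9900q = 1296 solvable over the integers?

yes

gcd(12888, 9900) = 36  (12888 = 1×9900 + 2988, 9900 = 3×2988 + 936, 2988 = 3×936 + 180, 936 = 5×180 + 36, 180 = 5×36).
36 divides 1296, so integer solutions exist.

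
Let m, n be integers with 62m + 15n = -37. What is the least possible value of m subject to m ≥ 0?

gcd(62, 15) = 1  (62 = 4·15 + 2, 15 = 7·2 + 1, 2 = 2·1).
1 divides -37, so solutions exist.
Back-substituting, 62·(-7) + 15·(29) = 1.
Scale by -37/1 = -37: (m₀, n₀) = (259, -1073).
General solution: m = 259 + 15t, n = -1073 - 62t for integer t.
m ≥ 0: smallest is 259 mod 15 = 4 (at t = -17), with n = -19.

4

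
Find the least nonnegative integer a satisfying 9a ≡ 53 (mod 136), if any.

21

gcd(136, 9) = 1.
1 divides 53, so solutions exist.
By Bézout, 9·(-15) + 136·(1) = 1.
So 9·(-15) ≡ 1 (mod 136); multiply by 53: a ≡ -795 (mod 136).
Smallest nonnegative: a = -795 mod 136 = 21.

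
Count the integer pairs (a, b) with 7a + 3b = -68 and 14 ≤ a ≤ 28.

5

gcd(7, 3):
  7 = 2·3 + 1
  3 = 3·1
so gcd(7, 3) = 1.
Back-substitute for Bézout coefficients:
  1 = 7 - 2·3
  ... = 7·(1) + 3·(-2)
Scale by -68: particular solution (-68, 136); reduce a mod 3: (1, -25).
General solution: a = 1 + 3t, b = -25 - 7t for integer t.
14 ≤ 1 + 3t ≤ 28 gives t ∈ [5, 9], which is 5 values.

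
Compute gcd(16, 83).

1

gcd(83, 16):
  83 = 5·16 + 3
  16 = 5·3 + 1
  3 = 3·1
so gcd(83, 16) = 1.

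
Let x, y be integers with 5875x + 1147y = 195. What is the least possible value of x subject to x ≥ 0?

452

gcd(5875, 1147):
  5875 = 5·1147 + 140
  1147 = 8·140 + 27
  140 = 5·27 + 5
  27 = 5·5 + 2
  5 = 2·2 + 1
  2 = 2·1
so gcd(5875, 1147) = 1.
1 divides 195, so solutions exist.
Back-substitute for Bézout coefficients:
  1 = 5 - 2·2
  ... = 5875·(467) + 1147·(-2392)
Scale by 195/1 = 195: (x₀, y₀) = (91065, -466440).
General solution: x = 91065 + 1147t, y = -466440 - 5875t for integer t.
x ≥ 0: smallest is 91065 mod 1147 = 452 (at t = -79), with y = -2315.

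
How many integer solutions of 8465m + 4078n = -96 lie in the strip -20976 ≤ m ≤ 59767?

20

gcd(8465, 4078):
  8465 = 2*4078 + 309
  4078 = 13*309 + 61
  309 = 5*61 + 4
  61 = 15*4 + 1
  4 = 4*1
so gcd(8465, 4078) = 1.
Back-substitute for Bézout coefficients:
  1 = 61 - 15*4
  ... = 8465*(-1003) + 4078*(2082)
Scale by -96: particular solution (96288, -199872); reduce m mod 4078: (2494, -5177).
General solution: m = 2494 + 4078t, n = -5177 - 8465t for integer t.
-20976 ≤ 2494 + 4078t ≤ 59767 gives t ∈ [-5, 14], which is 20 values.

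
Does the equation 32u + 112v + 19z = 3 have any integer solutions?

gcd(112, 32) = 16  (112 = 3×32 + 16, 32 = 2×16).
gcd(16, 19) = 1.
1 divides 3, so integer solutions exist.

yes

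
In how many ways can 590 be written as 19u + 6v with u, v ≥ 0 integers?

gcd(19, 6):
  19 = 3*6 + 1
  6 = 6*1
so gcd(19, 6) = 1.
Back-substitute for Bézout coefficients:
  1 = 19 - 3*6
  ... = 19*(1) + 6*(-3)
Scale by 590: one solution is (590, -1770). Reduce u mod 6: (2, 92).
General: u = 2 + 6t, v = 92 - 19t.
u ≥ 0 ⇒ t ≥ 0; v ≥ 0 ⇒ t ≤ 4. So t ∈ [0, 4]: 5 solutions.

5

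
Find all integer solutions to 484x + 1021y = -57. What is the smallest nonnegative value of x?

137

gcd(1021, 484):
  1021 = 2×484 + 53
  484 = 9×53 + 7
  53 = 7×7 + 4
  7 = 1×4 + 3
  4 = 1×3 + 1
  3 = 3×1
so gcd(1021, 484) = 1.
1 divides -57, so solutions exist.
Back-substitute for Bézout coefficients:
  1 = 4 - 1×3
  ... = 484×(-289) + 1021×(137)
Scale by -57/1 = -57: (x₀, y₀) = (16473, -7809).
General solution: x = 16473 + 1021t, y = -7809 - 484t for integer t.
x ≥ 0: smallest is 16473 mod 1021 = 137 (at t = -16), with y = -65.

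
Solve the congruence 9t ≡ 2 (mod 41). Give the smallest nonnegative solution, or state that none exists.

23

gcd(41, 9) = 1.
1 divides 2, so solutions exist.
By Bézout, 9*(-9) + 41*(2) = 1.
So 9*(-9) ≡ 1 (mod 41); multiply by 2: t ≡ -18 (mod 41).
Smallest nonnegative: t = -18 mod 41 = 23.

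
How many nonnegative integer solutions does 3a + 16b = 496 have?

11

gcd(16, 3) = 1.
By Bézout, 3*(-5) + 16*(1) = 1.
One solution: (0, 31).
General: a = 0 + 16t, b = 31 - 3t.
a ≥ 0 ⇒ t ≥ 0; b ≥ 0 ⇒ t ≤ 10. So t ∈ [0, 10]: 11 solutions.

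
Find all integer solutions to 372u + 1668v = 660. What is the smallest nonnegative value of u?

gcd(1668, 372):
  1668 = 4*372 + 180
  372 = 2*180 + 12
  180 = 15*12
so gcd(1668, 372) = 12.
12 divides 660, so solutions exist.
Back-substitute for Bézout coefficients:
  12 = 372 - 2*180
  ... = 372*(9) + 1668*(-2)
Scale by 660/12 = 55: (u₀, v₀) = (495, -110).
General solution: u = 495 + 139t, v = -110 - 31t for integer t.
u ≥ 0: smallest is 495 mod 139 = 78 (at t = -3), with v = -17.

78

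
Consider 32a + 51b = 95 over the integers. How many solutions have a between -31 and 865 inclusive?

18

gcd(51, 32) = 1  (51 = 1·32 + 19, 32 = 1·19 + 13, 19 = 1·13 + 6, 13 = 2·6 + 1, 6 = 6·1).
Back-substituting, 32·(8) + 51·(-5) = 1.
Scale by 95: particular solution (760, -475); reduce a mod 51: (46, -27).
General solution: a = 46 + 51t, b = -27 - 32t for integer t.
-31 ≤ 46 + 51t ≤ 865 gives t ∈ [-1, 16], which is 18 values.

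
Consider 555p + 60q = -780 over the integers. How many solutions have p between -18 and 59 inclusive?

gcd(555, 60) = 15.
By Bézout, 555×(1) + 60×(-9) = 15.
Particular solution: (0, -13).
General solution: p = 0 + 4t, q = -13 - 37t for integer t.
-18 ≤ 0 + 4t ≤ 59 gives t ∈ [-4, 14], which is 19 values.

19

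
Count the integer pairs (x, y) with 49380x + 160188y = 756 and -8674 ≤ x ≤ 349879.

gcd(160188, 49380):
  160188 = 3*49380 + 12048
  49380 = 4*12048 + 1188
  12048 = 10*1188 + 168
  1188 = 7*168 + 12
  168 = 14*12
so gcd(160188, 49380) = 12.
Back-substitute for Bézout coefficients:
  12 = 1188 - 7*168
  ... = 49380*(944) + 160188*(-291)
Scale by 63: particular solution (59472, -18333); reduce x mod 13349: (6076, -1873).
General solution: x = 6076 + 13349t, y = -1873 - 4115t for integer t.
-8674 ≤ 6076 + 13349t ≤ 349879 gives t ∈ [-1, 25], which is 27 values.

27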